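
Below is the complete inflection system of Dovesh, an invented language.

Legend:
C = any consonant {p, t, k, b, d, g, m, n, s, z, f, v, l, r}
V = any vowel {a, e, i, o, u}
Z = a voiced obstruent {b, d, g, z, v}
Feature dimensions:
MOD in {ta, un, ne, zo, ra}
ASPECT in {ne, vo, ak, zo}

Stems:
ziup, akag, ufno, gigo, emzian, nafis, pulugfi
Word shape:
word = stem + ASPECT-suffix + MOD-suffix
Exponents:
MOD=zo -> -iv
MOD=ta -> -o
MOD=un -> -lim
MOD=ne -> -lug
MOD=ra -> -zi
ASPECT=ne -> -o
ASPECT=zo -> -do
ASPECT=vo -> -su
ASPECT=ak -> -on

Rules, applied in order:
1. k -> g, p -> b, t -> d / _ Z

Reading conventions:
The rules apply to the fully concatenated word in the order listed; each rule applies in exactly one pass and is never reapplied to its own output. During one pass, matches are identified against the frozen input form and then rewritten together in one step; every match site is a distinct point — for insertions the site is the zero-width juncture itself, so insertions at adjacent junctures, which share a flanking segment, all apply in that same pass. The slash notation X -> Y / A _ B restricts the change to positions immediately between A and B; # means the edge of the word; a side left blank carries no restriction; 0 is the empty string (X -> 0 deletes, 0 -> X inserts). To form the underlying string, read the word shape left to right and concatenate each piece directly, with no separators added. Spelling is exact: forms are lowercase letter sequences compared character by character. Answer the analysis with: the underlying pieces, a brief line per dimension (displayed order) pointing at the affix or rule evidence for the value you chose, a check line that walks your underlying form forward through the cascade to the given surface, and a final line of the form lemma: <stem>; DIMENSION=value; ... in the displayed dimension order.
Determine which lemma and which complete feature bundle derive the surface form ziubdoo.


underlying: ziup-do-o
MOD=ta - signalled by the affix -o
ASPECT=zo - signalled by the affix -do
check: ziupdoo -> ziubdoo
lemma: ziup; MOD=ta; ASPECT=zo


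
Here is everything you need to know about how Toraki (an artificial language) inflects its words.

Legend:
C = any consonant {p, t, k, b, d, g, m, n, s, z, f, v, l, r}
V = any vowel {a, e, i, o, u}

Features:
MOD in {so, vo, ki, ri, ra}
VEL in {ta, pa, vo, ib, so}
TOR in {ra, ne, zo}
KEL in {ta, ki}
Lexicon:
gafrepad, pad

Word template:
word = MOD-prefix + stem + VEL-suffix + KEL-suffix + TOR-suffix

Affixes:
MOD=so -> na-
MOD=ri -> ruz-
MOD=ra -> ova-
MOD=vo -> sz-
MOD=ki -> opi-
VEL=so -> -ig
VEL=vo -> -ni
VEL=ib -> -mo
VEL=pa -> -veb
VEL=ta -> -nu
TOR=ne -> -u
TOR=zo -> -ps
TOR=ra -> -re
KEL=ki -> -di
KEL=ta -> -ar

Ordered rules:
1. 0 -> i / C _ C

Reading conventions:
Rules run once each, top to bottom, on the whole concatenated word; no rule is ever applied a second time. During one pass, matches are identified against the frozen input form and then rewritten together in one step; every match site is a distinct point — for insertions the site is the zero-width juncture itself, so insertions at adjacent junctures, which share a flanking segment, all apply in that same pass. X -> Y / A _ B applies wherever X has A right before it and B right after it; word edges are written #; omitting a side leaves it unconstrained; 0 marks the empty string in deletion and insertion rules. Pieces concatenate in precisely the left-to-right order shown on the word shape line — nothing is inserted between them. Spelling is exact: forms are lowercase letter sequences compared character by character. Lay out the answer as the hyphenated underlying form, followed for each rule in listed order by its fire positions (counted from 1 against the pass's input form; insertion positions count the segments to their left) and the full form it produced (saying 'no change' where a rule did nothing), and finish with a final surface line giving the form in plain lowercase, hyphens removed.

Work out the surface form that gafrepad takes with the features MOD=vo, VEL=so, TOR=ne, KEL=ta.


underlying: sz-gafrepad-ig-ar-u
1. 0 -> i / C _ C: inserts after position(s) 1, 2, 5: sizigafirepadigaru
surface: sizigafirepadigaru


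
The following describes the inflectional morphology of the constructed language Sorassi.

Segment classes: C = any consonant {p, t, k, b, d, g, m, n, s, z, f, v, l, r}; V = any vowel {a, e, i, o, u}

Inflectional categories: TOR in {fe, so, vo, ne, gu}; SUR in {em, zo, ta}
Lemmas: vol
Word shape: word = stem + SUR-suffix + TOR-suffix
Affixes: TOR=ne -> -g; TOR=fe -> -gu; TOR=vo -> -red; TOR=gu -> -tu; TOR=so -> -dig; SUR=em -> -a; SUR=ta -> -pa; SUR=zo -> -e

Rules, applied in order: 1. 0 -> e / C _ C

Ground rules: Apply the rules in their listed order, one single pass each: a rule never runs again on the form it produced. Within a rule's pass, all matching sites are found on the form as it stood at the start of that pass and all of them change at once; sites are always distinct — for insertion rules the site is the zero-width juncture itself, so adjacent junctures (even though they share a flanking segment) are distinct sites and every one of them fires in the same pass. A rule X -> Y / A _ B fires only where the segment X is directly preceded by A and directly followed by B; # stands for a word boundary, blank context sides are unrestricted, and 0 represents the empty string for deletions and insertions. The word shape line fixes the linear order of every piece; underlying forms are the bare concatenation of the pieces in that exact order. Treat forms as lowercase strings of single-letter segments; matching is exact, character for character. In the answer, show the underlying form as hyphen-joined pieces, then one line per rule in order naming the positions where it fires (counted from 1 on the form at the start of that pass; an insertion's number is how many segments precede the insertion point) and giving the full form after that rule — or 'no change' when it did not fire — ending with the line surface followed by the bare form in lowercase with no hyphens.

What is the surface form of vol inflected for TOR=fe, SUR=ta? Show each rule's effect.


underlying: vol-pa-gu
1. 0 -> e / C _ C: inserts after position(s) 3: volepagu
surface: volepagu


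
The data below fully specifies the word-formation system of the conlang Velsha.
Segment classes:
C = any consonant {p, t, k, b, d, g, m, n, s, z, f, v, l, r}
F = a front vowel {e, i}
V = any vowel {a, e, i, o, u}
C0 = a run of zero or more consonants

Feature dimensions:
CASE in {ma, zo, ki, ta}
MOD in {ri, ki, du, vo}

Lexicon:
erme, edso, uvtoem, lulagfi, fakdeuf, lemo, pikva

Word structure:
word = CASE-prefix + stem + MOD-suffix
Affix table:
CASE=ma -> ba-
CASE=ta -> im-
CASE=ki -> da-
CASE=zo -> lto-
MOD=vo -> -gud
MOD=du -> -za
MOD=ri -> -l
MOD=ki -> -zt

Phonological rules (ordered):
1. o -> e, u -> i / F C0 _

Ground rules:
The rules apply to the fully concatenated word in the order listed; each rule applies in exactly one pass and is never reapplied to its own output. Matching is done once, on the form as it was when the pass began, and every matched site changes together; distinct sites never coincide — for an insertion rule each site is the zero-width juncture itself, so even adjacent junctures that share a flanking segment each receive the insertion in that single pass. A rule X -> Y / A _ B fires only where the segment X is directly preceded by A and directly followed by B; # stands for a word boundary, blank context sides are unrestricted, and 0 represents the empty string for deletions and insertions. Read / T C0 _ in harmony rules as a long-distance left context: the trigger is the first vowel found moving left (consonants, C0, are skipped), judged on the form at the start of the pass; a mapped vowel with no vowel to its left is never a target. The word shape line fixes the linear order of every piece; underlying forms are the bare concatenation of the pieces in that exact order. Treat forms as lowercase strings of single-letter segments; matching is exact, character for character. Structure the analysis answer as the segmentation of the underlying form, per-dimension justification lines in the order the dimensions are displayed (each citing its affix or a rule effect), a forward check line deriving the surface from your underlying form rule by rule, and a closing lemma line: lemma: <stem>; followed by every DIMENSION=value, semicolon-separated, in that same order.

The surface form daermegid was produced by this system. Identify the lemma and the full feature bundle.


underlying: da-erme-gud
CASE=ki - signalled by the affix da-
MOD=vo - signalled by the affix -gud
check: daermegud -> daermegid
lemma: erme; CASE=ki; MOD=vo


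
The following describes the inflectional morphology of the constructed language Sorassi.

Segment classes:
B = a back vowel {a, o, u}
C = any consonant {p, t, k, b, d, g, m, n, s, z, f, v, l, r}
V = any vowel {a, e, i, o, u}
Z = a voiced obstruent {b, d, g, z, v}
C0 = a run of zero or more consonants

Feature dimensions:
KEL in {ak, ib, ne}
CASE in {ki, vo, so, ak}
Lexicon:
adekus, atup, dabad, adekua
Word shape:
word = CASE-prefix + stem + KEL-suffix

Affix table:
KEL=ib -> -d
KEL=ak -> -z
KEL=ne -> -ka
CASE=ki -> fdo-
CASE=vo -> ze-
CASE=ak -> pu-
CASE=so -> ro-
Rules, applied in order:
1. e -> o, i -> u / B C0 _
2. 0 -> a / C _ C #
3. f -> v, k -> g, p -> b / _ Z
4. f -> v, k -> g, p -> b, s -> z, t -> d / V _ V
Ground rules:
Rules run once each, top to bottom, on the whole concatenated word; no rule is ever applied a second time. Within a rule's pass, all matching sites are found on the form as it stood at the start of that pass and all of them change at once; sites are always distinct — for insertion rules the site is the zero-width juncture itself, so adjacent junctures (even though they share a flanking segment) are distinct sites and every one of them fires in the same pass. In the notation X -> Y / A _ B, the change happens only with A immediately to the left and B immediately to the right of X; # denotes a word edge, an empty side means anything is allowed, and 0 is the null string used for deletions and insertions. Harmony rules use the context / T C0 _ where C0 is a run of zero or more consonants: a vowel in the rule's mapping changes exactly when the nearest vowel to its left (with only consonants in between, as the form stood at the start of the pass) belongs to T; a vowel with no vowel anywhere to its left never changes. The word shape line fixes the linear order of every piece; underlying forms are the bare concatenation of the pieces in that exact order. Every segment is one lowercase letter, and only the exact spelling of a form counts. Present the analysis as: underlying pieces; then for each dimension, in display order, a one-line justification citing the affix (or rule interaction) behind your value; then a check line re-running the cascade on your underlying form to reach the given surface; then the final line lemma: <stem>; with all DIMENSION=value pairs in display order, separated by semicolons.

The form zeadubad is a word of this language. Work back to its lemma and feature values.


underlying: ze-atup-d
KEL=ib - signalled by the affix -d
CASE=vo - signalled by the affix ze-
check: zeatupd -> zeatupd -> zeatupad -> zeatupad -> zeadubad
lemma: atup; KEL=ib; CASE=vo


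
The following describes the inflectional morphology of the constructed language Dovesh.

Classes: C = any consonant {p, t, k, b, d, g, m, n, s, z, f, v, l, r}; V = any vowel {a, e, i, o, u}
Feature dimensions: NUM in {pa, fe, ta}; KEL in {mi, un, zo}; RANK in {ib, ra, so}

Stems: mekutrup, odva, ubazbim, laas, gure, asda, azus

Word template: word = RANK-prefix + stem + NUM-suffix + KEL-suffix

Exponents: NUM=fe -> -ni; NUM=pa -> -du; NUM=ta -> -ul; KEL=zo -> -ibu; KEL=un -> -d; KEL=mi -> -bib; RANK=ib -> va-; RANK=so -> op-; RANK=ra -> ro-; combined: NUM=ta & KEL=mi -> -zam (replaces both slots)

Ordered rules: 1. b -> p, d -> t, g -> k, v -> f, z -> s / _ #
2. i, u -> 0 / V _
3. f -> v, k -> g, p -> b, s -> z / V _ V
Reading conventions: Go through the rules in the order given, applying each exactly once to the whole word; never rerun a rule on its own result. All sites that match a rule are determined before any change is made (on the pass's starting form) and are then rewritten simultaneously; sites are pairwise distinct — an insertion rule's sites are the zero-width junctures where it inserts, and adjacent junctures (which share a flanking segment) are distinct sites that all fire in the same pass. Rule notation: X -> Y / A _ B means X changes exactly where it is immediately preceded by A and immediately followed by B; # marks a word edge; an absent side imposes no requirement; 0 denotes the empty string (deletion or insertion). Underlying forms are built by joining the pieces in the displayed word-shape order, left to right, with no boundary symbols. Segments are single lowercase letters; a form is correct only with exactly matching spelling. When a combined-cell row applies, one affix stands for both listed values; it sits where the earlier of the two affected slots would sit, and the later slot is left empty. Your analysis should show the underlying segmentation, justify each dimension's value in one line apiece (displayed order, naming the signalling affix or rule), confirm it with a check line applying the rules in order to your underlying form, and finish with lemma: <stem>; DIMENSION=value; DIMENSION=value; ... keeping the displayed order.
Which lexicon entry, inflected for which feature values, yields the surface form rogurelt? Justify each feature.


underlying: ro-gure-ul-d
NUM=ta - signalled by the affix -ul
KEL=un - signalled by the affix -d
RANK=ra - signalled by the affix ro-
check: rogureuld -> rogureult -> rogurelt -> rogurelt
lemma: gure; NUM=ta; KEL=un; RANK=ra


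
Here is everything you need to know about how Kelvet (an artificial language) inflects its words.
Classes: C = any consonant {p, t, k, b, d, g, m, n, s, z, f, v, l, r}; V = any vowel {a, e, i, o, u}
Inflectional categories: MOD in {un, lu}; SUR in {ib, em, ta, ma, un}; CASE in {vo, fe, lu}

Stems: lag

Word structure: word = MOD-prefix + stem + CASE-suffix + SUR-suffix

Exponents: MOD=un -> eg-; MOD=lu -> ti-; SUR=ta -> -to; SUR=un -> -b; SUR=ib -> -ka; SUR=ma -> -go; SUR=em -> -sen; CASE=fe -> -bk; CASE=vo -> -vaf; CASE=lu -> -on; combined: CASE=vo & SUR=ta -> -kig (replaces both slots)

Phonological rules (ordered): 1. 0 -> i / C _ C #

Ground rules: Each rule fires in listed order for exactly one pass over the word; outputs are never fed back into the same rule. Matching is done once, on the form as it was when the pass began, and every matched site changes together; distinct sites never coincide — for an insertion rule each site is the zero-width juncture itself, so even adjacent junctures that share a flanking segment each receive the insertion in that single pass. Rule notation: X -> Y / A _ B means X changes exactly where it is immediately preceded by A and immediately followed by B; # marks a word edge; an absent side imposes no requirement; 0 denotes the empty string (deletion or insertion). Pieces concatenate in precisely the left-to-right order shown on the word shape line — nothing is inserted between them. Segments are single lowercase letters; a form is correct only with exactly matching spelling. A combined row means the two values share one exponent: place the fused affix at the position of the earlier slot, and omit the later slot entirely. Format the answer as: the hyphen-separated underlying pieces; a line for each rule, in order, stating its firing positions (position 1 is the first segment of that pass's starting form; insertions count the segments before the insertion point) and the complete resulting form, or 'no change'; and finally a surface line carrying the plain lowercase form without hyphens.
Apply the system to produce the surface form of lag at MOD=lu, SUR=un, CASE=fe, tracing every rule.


underlying: ti-lag-bk-b
1. 0 -> i / C _ C #: inserts after position(s) 7: tilagbkib
surface: tilagbkib


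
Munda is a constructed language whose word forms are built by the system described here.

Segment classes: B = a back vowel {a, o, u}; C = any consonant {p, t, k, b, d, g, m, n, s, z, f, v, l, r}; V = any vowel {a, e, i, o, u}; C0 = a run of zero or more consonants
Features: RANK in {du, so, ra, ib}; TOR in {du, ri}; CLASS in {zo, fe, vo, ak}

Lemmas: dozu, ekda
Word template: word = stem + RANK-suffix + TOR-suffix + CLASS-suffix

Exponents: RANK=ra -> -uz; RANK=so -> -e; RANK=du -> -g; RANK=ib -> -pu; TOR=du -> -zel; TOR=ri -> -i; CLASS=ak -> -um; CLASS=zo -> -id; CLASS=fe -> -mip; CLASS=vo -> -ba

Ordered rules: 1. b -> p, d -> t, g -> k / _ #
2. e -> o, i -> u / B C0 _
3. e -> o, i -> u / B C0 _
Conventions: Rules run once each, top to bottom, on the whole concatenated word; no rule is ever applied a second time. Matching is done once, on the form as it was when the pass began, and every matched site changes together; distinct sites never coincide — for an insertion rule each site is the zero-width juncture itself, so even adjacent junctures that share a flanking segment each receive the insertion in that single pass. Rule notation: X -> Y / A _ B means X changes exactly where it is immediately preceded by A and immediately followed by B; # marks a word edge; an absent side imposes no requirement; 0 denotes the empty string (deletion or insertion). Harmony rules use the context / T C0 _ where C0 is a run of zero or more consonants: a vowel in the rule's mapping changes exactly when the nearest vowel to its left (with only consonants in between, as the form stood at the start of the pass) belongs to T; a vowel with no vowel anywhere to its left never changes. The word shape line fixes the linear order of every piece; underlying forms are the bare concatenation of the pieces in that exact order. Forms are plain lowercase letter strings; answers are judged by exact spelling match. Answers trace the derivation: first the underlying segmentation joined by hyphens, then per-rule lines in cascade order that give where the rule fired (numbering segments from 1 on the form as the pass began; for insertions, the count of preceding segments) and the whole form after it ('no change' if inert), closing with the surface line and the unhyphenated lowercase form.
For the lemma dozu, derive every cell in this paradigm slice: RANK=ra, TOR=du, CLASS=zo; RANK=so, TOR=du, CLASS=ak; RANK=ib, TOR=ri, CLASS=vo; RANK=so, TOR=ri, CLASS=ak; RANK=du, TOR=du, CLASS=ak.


cell RANK=ra, TOR=du, CLASS=zo:
underlying: dozu-uz-zel-id
1. b -> p, d -> t, g -> k / _ #: fires at position(s) 11: dozuuzzelit
2. e -> o, i -> u / B C0 _: fires at position(s) 8: dozuuzzolit
3. e -> o, i -> u / B C0 _: fires at position(s) 10: dozuuzzolut
surface: dozuuzzolut

cell RANK=so, TOR=du, CLASS=ak:
underlying: dozu-e-zel-um
1. b -> p, d -> t, g -> k / _ #: no change
2. e -> o, i -> u / B C0 _: fires at position(s) 5: dozuozelum
3. e -> o, i -> u / B C0 _: fires at position(s) 7: dozuozolum
surface: dozuozolum

cell RANK=ib, TOR=ri, CLASS=vo:
underlying: dozu-pu-i-ba
1. b -> p, d -> t, g -> k / _ #: no change
2. e -> o, i -> u / B C0 _: fires at position(s) 7: dozupuuba
3. e -> o, i -> u / B C0 _: no change
surface: dozupuuba

cell RANK=so, TOR=ri, CLASS=ak:
underlying: dozu-e-i-um
1. b -> p, d -> t, g -> k / _ #: no change
2. e -> o, i -> u / B C0 _: fires at position(s) 5: dozuoium
3. e -> o, i -> u / B C0 _: fires at position(s) 6: dozuouum
surface: dozuouum

cell RANK=du, TOR=du, CLASS=ak:
underlying: dozu-g-zel-um
1. b -> p, d -> t, g -> k / _ #: no change
2. e -> o, i -> u / B C0 _: fires at position(s) 7: dozugzolum
3. e -> o, i -> u / B C0 _: no change
surface: dozugzolum


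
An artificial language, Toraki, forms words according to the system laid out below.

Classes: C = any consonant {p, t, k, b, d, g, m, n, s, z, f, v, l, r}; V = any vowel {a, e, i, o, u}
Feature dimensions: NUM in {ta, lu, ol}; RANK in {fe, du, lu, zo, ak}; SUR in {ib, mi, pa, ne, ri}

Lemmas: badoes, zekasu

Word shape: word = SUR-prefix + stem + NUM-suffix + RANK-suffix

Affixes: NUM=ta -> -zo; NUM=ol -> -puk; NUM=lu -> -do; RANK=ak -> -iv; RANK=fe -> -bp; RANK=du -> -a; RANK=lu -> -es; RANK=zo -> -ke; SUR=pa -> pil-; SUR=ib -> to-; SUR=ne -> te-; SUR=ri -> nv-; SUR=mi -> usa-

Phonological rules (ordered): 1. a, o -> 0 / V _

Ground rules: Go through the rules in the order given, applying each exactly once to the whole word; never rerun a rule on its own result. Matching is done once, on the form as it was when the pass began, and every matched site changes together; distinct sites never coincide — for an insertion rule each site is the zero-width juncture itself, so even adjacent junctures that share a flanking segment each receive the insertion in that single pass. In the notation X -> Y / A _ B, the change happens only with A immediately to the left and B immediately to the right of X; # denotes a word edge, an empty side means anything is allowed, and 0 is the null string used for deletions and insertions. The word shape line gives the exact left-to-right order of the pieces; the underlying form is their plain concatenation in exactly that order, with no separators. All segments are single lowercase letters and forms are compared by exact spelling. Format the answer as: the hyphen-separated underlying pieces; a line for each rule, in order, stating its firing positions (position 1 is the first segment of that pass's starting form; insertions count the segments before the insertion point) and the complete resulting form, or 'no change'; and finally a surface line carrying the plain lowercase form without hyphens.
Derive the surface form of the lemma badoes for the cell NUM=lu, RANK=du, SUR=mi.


underlying: usa-badoes-do-a
1. a, o -> 0 / V _: fires at position(s) 12: usabadoesdo
surface: usabadoesdo


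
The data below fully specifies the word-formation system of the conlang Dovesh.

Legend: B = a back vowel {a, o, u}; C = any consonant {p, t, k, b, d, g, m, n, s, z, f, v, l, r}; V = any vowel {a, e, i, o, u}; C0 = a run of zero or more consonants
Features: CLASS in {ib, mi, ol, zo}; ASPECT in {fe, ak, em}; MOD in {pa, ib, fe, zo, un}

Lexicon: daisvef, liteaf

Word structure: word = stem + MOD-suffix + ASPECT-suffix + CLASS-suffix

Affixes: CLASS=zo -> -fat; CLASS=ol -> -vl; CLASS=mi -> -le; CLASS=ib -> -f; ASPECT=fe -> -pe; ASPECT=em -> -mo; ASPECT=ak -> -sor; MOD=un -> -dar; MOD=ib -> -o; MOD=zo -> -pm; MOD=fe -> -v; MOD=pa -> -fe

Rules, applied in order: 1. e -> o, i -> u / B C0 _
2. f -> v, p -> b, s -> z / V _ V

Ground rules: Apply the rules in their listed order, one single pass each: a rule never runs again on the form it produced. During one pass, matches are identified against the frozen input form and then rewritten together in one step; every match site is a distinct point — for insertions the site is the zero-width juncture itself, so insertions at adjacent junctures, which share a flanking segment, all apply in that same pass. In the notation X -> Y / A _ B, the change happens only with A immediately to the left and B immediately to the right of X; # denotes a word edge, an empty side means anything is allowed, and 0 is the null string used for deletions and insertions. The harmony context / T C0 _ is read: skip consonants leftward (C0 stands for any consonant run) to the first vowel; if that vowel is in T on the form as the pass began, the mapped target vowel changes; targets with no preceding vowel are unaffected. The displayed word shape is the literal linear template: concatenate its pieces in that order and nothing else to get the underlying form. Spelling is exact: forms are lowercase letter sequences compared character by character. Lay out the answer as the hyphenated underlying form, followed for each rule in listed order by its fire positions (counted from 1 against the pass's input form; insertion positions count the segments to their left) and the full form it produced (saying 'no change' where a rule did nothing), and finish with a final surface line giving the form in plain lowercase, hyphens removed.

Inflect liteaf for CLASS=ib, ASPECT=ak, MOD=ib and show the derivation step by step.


underlying: liteaf-o-sor-f
1. e -> o, i -> u / B C0 _: no change
2. f -> v, p -> b, s -> z / V _ V: fires at position(s) 6, 8: liteavozorf
surface: liteavozorf


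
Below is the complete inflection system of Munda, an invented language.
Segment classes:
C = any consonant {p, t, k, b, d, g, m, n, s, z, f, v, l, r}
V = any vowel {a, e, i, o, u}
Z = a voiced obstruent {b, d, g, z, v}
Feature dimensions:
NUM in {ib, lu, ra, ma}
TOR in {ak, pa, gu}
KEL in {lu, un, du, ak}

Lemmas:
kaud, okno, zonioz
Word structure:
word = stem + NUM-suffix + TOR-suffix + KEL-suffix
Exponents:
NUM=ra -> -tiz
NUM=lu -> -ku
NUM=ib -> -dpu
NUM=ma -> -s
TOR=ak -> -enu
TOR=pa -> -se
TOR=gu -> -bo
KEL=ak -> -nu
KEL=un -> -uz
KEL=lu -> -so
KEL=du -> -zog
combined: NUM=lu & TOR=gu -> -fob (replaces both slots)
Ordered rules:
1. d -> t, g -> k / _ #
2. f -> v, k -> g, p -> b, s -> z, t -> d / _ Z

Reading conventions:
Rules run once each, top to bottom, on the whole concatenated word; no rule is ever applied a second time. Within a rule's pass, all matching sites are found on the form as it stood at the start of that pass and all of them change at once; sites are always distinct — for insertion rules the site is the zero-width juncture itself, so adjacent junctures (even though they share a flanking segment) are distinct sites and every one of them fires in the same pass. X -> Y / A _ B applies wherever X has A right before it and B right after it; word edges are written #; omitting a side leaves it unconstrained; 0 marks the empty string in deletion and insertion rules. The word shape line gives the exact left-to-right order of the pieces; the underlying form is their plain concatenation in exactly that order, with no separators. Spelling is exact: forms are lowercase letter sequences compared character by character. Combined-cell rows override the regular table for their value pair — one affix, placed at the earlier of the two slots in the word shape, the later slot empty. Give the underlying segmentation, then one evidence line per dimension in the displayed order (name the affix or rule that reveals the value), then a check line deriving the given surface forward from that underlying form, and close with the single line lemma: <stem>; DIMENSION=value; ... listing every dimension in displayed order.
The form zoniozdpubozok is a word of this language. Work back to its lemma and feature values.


underlying: zonioz-dpu-bo-zog
NUM=ib - signalled by the affix -dpu
TOR=gu - signalled by the affix -bo
KEL=du - signalled by the affix -zog
check: zoniozdpubozog -> zoniozdpubozok -> zoniozdpubozok
lemma: zonioz; NUM=ib; TOR=gu; KEL=du


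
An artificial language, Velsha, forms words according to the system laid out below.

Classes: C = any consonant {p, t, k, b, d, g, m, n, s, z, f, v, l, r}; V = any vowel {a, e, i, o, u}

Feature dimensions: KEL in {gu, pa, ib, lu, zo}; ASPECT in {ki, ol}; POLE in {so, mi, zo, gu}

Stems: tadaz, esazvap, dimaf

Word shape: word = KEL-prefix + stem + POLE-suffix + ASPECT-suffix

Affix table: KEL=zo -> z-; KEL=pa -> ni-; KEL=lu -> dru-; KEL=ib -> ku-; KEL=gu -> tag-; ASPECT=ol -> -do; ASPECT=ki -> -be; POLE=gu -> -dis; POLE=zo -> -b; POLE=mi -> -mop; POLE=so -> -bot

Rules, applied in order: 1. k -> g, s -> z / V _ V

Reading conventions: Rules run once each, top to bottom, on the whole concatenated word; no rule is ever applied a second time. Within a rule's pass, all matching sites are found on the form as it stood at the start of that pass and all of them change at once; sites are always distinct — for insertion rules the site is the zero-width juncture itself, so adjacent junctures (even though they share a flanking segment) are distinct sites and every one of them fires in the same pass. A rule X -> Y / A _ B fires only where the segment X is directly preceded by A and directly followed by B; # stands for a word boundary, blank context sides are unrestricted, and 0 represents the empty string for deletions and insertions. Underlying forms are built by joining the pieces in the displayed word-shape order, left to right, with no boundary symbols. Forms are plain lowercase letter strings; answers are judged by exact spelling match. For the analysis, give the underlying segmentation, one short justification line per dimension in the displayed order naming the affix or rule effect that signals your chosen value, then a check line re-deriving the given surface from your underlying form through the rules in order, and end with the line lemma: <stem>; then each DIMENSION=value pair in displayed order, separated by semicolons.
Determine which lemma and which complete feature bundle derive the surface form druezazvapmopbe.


underlying: dru-esazvap-mop-be
KEL=lu - signalled by the affix dru-
ASPECT=ki - signalled by the affix -be
POLE=mi - signalled by the affix -mop
check: druesazvapmopbe -> druezazvapmopbe
lemma: esazvap; KEL=lu; ASPECT=ki; POLE=mi


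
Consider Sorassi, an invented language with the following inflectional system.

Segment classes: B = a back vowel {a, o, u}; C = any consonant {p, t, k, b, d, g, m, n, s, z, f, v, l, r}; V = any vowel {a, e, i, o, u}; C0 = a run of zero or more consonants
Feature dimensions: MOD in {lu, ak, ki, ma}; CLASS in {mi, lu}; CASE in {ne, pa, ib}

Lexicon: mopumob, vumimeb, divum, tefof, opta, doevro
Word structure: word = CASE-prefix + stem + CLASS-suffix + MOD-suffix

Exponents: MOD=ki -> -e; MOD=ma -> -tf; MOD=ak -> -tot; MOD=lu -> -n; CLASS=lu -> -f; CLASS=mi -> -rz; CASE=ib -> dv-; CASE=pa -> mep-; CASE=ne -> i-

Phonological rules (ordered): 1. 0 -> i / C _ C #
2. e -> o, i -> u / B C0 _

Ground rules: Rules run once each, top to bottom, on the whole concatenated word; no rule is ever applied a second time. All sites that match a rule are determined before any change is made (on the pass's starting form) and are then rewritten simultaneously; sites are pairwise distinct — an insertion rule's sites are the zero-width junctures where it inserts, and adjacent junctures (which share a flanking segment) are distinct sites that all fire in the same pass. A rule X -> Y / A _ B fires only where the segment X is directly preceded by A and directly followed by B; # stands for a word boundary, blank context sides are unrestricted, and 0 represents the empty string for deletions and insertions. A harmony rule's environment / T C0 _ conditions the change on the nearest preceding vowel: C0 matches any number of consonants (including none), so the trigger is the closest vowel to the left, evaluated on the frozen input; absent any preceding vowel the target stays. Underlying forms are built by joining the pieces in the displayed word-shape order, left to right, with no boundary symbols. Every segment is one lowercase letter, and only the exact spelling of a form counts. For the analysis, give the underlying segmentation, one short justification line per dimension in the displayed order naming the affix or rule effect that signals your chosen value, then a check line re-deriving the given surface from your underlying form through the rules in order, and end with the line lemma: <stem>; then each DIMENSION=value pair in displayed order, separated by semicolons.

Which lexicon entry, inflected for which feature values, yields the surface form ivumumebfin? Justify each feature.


underlying: i-vumimeb-f-n
MOD=lu - signalled by the affix -n
CLASS=lu - signalled by the affix -f
CASE=ne - signalled by the affix i-
check: ivumimebfn -> ivumimebfin -> ivumumebfin
lemma: vumimeb; MOD=lu; CLASS=lu; CASE=ne


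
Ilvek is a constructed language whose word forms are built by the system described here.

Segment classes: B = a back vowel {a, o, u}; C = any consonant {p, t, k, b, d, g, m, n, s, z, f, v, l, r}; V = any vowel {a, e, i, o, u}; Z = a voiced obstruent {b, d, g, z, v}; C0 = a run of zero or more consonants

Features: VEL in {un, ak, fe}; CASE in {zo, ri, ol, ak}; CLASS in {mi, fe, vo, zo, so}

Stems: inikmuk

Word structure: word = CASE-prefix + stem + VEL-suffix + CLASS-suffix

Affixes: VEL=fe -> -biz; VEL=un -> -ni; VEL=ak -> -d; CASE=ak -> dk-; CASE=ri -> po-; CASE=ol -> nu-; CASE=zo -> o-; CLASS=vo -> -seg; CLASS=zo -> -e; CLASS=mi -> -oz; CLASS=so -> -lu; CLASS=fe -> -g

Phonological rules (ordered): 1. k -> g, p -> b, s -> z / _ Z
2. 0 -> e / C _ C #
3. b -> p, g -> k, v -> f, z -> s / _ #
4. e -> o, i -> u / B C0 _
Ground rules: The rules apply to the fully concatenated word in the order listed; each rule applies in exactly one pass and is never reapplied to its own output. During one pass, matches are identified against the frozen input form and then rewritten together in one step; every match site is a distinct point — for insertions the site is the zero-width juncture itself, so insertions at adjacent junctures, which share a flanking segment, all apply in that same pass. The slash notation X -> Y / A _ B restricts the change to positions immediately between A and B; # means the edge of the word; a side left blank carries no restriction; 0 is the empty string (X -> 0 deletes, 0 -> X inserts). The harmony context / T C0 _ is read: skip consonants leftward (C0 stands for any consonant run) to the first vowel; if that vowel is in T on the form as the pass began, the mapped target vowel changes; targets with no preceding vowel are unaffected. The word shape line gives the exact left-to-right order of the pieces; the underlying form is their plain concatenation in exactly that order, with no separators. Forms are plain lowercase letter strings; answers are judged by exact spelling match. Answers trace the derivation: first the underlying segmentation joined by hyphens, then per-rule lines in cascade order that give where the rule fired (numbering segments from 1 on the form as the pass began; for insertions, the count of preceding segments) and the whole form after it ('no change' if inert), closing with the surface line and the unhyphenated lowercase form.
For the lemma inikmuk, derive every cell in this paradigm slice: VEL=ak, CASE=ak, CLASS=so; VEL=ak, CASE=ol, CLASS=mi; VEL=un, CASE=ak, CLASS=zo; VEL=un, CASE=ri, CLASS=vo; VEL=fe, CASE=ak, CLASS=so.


cell VEL=ak, CASE=ak, CLASS=so:
underlying: dk-inikmuk-d-lu
1. k -> g, p -> b, s -> z / _ Z: fires at position(s) 9: dkinikmugdlu
2. 0 -> e / C _ C #: no change
3. b -> p, g -> k, v -> f, z -> s / _ #: no change
4. e -> o, i -> u / B C0 _: no change
surface: dkinikmugdlu

cell VEL=ak, CASE=ol, CLASS=mi:
underlying: nu-inikmuk-d-oz
1. k -> g, p -> b, s -> z / _ Z: fires at position(s) 9: nuinikmugdoz
2. 0 -> e / C _ C #: no change
3. b -> p, g -> k, v -> f, z -> s / _ #: fires at position(s) 12: nuinikmugdos
4. e -> o, i -> u / B C0 _: fires at position(s) 3: nuunikmugdos
surface: nuunikmugdos

cell VEL=un, CASE=ak, CLASS=zo:
underlying: dk-inikmuk-ni-e
1. k -> g, p -> b, s -> z / _ Z: no change
2. 0 -> e / C _ C #: no change
3. b -> p, g -> k, v -> f, z -> s / _ #: no change
4. e -> o, i -> u / B C0 _: fires at position(s) 11: dkinikmuknue
surface: dkinikmuknue

cell VEL=un, CASE=ri, CLASS=vo:
underlying: po-inikmuk-ni-seg
1. k -> g, p -> b, s -> z / _ Z: no change
2. 0 -> e / C _ C #: no change
3. b -> p, g -> k, v -> f, z -> s / _ #: fires at position(s) 14: poinikmuknisek
4. e -> o, i -> u / B C0 _: fires at position(s) 3, 11: pounikmuknusek
surface: pounikmuknusek

cell VEL=fe, CASE=ak, CLASS=so:
underlying: dk-inikmuk-biz-lu
1. k -> g, p -> b, s -> z / _ Z: fires at position(s) 9: dkinikmugbizlu
2. 0 -> e / C _ C #: no change
3. b -> p, g -> k, v -> f, z -> s / _ #: no change
4. e -> o, i -> u / B C0 _: fires at position(s) 11: dkinikmugbuzlu
surface: dkinikmugbuzlu


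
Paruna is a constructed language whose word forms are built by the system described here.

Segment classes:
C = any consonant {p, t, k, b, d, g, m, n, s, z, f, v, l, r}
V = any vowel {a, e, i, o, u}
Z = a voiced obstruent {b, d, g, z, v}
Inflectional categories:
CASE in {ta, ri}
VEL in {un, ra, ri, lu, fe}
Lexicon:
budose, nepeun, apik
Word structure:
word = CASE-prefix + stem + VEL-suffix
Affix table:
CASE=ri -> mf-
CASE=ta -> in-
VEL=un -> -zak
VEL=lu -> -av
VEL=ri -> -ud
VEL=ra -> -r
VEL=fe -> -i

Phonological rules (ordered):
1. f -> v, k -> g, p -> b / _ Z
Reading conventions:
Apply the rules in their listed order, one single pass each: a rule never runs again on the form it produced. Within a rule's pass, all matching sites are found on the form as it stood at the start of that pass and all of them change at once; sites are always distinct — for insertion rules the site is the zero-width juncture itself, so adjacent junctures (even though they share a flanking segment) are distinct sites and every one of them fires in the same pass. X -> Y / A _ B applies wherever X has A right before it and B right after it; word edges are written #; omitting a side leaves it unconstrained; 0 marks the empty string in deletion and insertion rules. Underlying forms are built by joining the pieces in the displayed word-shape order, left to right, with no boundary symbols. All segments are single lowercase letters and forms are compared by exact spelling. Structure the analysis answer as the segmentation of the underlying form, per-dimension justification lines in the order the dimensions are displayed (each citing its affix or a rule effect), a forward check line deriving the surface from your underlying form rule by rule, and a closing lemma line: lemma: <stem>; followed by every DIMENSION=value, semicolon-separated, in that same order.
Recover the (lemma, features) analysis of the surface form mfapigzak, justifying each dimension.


underlying: mf-apik-zak
CASE=ri - signalled by the affix mf-
VEL=un - signalled by the affix -zak
check: mfapikzak -> mfapigzak
lemma: apik; CASE=ri; VEL=un


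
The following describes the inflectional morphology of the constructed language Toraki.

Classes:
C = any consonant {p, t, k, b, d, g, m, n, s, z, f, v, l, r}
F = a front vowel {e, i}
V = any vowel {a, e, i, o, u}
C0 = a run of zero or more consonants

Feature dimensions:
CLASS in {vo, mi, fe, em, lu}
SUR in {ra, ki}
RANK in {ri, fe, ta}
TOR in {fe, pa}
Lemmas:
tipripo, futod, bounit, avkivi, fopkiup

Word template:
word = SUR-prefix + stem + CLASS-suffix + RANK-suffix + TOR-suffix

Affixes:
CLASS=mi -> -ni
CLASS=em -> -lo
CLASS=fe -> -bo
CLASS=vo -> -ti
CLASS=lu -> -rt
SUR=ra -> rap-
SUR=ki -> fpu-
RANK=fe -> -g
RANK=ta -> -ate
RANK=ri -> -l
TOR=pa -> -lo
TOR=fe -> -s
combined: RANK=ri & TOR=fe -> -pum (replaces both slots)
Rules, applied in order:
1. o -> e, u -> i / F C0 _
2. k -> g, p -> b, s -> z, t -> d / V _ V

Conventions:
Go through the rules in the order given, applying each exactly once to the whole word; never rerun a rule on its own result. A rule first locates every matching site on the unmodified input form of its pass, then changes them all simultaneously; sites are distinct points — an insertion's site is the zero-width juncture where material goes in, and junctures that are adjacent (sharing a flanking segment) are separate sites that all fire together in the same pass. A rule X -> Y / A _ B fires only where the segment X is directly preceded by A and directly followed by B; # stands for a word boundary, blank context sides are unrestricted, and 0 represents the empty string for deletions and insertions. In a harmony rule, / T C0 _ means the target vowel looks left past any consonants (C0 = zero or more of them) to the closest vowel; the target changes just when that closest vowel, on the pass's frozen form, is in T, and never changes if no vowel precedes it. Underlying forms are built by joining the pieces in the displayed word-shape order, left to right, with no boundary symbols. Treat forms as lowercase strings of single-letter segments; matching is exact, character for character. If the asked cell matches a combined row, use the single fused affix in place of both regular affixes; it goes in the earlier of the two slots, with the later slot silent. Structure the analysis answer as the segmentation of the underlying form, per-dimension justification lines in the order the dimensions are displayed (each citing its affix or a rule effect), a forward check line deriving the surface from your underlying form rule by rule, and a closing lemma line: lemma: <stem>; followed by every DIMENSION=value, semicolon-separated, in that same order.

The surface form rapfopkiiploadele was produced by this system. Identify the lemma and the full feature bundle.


underlying: rap-fopkiup-lo-ate-lo
CLASS=em - signalled by the affix -lo
SUR=ra - signalled by the affix rap-
RANK=ta - signalled by the affix -ate
TOR=pa - signalled by the affix -lo
check: rapfopkiuploatelo -> rapfopkiiploatele -> rapfopkiiploadele
lemma: fopkiup; CLASS=em; SUR=ra; RANK=ta; TOR=pa
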